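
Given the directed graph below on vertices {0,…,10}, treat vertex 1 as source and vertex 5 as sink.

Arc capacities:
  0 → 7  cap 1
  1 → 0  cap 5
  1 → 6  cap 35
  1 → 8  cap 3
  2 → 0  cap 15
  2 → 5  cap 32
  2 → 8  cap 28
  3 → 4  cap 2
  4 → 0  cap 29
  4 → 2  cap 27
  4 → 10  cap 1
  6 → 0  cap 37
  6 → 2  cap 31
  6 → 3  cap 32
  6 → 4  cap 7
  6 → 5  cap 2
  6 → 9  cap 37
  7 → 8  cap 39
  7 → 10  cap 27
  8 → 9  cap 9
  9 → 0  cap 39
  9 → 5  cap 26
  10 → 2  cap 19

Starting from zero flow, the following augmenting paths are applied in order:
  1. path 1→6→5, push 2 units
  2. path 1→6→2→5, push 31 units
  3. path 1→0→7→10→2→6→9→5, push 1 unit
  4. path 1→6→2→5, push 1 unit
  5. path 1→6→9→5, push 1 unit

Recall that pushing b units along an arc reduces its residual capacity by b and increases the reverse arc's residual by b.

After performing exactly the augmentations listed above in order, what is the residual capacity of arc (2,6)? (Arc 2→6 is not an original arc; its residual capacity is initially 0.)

after path 1 (1→6→5, push 2): res(2,6)=0
after path 2 (1→6→2→5, push 31): res(2,6)=31
after path 3 (1→0→7→10→2→6→9→5, push 1): res(2,6)=30
after path 4 (1→6→2→5, push 1): res(2,6)=31
after path 5 (1→6→9→5, push 1): res(2,6)=31

Residual capacity of (2,6): 31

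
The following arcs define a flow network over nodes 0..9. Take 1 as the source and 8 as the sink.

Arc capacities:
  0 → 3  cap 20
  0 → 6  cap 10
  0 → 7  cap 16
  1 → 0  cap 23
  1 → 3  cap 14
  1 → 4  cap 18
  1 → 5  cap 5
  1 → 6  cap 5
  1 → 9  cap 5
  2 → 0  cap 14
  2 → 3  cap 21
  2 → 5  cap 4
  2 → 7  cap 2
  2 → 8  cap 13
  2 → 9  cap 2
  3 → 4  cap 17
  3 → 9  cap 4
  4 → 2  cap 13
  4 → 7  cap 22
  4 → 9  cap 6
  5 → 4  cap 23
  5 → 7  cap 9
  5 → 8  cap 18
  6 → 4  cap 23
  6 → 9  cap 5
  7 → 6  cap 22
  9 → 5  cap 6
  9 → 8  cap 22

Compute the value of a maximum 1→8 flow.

Maximum flow value: 38

augment #1: 1→5→8 bottleneck 5, total now 5
augment #2: 1→9→8 bottleneck 5, total now 10
augment #3: 1→3→9→8 bottleneck 4, total now 14
augment #4: 1→4→2→8 bottleneck 13, total now 27
augment #5: 1→4→9→8 bottleneck 5, total now 32
augment #6: 1→6→9→8 bottleneck 5, total now 37
augment #7: 1→3→4→9→8 bottleneck 1, total now 38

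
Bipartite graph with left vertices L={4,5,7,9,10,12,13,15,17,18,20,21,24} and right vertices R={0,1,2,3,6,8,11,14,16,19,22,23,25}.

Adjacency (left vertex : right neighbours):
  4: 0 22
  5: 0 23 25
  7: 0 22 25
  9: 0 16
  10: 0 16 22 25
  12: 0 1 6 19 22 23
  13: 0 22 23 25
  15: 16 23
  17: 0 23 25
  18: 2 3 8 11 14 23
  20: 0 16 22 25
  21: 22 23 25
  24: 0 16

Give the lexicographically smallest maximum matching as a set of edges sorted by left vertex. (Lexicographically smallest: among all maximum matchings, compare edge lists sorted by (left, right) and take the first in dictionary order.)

Lex-smallest maximum matching: {(4,0), (5,23), (7,22), (9,16), (10,25), (12,1), (18,2)}

|M| = 7 (so the lex-smallest maximum matching has 7 edges)
process left vertices in ascending order; for each, take the smallest-labelled available neighbour that still permits 7 edges overall, or leave it unmatched if none does
lex-smallest matching: {4-0, 5-23, 7-22, 9-16, 10-25, 12-1, 18-2}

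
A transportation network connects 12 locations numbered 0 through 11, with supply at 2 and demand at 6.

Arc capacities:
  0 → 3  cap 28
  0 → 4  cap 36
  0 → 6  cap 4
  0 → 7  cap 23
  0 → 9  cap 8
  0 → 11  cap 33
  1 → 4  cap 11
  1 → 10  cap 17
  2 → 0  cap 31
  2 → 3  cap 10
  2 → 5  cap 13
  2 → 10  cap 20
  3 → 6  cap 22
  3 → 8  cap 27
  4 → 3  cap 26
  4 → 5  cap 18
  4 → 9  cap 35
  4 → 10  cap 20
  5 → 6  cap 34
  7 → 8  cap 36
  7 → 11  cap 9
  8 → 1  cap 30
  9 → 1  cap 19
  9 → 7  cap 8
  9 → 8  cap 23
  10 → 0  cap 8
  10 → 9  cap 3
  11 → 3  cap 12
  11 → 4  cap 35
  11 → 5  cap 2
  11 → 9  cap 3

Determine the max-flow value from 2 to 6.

Maximum flow value: 59

augment #1: 2→0→6 bottleneck 4, total now 4
augment #2: 2→3→6 bottleneck 10, total now 14
augment #3: 2→5→6 bottleneck 13, total now 27
augment #4: 2→0→3→6 bottleneck 12, total now 39
augment #5: 2→0→4→5→6 bottleneck 15, total now 54
augment #6: 2→10→0→4→5→6 bottleneck 3, total now 57
augment #7: 2→10→0→11→5→6 bottleneck 2, total now 59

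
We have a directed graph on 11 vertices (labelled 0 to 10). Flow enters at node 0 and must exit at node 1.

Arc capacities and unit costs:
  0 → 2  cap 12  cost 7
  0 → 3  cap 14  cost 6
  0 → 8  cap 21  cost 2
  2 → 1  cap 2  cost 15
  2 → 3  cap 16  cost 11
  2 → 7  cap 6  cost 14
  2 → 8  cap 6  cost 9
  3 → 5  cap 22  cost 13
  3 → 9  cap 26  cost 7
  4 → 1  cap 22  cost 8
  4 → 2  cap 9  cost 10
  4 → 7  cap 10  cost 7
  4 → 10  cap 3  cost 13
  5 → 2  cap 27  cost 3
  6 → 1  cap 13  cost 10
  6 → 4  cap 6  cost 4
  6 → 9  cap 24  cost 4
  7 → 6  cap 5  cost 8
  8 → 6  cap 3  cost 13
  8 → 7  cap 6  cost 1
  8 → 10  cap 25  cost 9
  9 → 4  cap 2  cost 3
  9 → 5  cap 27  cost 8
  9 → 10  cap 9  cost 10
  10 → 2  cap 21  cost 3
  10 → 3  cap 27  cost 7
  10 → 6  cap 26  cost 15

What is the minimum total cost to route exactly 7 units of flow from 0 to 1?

shortest-cost path #1: 0→8→7→6→1 push 5 @ unit cost 21 (adds 105)
shortest-cost path #2: 0→2→1 push 2 @ unit cost 22 (adds 44)
total cost = 149

Minimum cost for 7 units: 149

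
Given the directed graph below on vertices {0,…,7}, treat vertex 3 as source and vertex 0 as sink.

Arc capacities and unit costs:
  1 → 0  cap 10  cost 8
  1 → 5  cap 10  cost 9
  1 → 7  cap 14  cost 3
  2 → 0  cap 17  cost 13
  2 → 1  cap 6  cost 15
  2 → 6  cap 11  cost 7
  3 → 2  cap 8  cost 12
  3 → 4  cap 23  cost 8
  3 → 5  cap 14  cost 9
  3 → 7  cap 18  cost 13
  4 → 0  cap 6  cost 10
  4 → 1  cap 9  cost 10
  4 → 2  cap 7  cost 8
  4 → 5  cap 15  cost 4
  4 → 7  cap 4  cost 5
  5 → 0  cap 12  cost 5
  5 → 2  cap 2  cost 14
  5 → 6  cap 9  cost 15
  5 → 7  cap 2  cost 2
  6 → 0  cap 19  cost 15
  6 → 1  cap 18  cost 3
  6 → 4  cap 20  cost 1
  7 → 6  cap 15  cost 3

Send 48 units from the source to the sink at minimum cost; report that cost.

Minimum cost for 48 units: 1091

shortest-cost path #1: 3→5→0 push 12 @ unit cost 14 (adds 168)
shortest-cost path #2: 3→4→0 push 6 @ unit cost 18 (adds 108)
shortest-cost path #3: 3→2→0 push 8 @ unit cost 25 (adds 200)
shortest-cost path #4: 3→5→7→6→1→0 push 2 @ unit cost 25 (adds 50)
shortest-cost path #5: 3→4→1→0 push 8 @ unit cost 26 (adds 208)
shortest-cost path #6: 3→4→2→0 push 7 @ unit cost 29 (adds 203)
shortest-cost path #7: 3→4→1→6→0 push 1 @ unit cost 30 (adds 30)
shortest-cost path #8: 3→7→6→0 push 4 @ unit cost 31 (adds 124)
total cost = 1091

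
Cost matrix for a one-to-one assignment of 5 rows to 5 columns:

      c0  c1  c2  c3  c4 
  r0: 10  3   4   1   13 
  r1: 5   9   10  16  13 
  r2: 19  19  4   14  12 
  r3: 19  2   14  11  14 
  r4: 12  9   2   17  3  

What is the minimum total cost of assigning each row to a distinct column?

optimal assignment: row0→col3 (cost 1), row1→col0 (cost 5), row2→col2 (cost 4), row3→col1 (cost 2), row4→col4 (cost 3)
total = 1 + 5 + 4 + 2 + 3 = 15

Minimum assignment cost: 15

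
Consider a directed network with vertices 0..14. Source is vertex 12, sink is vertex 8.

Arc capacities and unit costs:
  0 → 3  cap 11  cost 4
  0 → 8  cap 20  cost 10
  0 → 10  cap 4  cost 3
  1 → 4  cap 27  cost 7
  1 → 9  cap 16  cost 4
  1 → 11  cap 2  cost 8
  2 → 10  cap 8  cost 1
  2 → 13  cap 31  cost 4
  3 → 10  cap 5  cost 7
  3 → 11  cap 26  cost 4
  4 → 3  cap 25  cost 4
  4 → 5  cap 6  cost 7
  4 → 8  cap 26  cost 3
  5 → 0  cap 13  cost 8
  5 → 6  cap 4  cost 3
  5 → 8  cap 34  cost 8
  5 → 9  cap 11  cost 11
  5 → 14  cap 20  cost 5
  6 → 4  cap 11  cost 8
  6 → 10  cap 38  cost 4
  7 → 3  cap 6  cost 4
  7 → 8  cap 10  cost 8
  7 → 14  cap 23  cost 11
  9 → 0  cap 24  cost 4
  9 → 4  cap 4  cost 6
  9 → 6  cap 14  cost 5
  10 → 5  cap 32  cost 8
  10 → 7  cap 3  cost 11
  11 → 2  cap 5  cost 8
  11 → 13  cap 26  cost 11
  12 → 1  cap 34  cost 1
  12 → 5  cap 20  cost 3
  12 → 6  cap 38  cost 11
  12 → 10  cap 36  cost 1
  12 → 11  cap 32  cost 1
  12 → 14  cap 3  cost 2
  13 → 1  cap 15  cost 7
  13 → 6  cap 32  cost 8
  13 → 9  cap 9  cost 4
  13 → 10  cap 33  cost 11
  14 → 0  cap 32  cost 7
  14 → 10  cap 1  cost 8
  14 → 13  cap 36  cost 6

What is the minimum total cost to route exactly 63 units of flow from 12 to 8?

Minimum cost for 63 units: 801

shortest-cost path #1: 12→1→4→8 push 26 @ unit cost 11 (adds 286)
shortest-cost path #2: 12→5→8 push 20 @ unit cost 11 (adds 220)
shortest-cost path #3: 12→10→5→8 push 14 @ unit cost 17 (adds 238)
shortest-cost path #4: 12→14→0→8 push 3 @ unit cost 19 (adds 57)
total cost = 801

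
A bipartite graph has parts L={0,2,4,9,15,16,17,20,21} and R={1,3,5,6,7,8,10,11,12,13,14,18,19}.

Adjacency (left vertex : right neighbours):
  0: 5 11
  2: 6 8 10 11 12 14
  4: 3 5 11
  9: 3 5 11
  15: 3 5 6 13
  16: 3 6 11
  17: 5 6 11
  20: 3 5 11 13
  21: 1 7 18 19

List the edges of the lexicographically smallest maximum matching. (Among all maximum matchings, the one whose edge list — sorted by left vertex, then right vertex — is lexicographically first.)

Lex-smallest maximum matching: {(0,5), (2,8), (4,3), (9,11), (15,6), (20,13), (21,1)}

|M| = 7 (so the lex-smallest maximum matching has 7 edges)
process left vertices in ascending order; for each, take the smallest-labelled available neighbour that still permits 7 edges overall, or leave it unmatched if none does
lex-smallest matching: {0-5, 2-8, 4-3, 9-11, 15-6, 20-13, 21-1}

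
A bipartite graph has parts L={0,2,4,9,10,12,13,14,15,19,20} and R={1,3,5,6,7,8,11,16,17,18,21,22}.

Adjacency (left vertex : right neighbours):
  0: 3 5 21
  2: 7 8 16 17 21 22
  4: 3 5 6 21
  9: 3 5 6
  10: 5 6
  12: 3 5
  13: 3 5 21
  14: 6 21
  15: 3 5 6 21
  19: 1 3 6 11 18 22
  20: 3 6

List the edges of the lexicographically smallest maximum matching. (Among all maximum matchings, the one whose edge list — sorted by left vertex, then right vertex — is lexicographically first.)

Lex-smallest maximum matching: {(0,3), (2,7), (4,5), (9,6), (13,21), (19,1)}

|M| = 6 (so the lex-smallest maximum matching has 6 edges)
process left vertices in ascending order; for each, take the smallest-labelled available neighbour that still permits 6 edges overall, or leave it unmatched if none does
lex-smallest matching: {0-3, 2-7, 4-5, 9-6, 13-21, 19-1}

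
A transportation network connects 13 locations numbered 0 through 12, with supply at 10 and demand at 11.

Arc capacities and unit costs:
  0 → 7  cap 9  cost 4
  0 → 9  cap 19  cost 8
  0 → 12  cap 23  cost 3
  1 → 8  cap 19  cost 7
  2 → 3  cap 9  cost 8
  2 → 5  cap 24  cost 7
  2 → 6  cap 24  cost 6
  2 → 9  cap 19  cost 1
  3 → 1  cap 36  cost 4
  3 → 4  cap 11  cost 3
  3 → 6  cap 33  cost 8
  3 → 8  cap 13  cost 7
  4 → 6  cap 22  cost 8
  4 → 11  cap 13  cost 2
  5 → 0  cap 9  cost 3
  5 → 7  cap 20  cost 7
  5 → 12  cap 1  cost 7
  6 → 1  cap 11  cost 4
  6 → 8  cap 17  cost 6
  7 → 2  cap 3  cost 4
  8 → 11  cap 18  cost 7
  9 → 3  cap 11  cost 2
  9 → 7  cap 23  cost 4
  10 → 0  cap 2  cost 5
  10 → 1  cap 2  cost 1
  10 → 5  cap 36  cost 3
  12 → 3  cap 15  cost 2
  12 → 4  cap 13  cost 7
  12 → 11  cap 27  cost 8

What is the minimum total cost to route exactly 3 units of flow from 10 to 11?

Minimum cost for 3 units: 45

shortest-cost path #1: 10→1→8→11 push 2 @ unit cost 15 (adds 30)
shortest-cost path #2: 10→0→12→3→4→11 push 1 @ unit cost 15 (adds 15)
total cost = 45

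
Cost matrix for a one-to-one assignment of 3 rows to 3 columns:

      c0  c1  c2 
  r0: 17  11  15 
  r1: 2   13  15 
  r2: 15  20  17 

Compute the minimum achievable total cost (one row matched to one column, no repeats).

Minimum assignment cost: 30

optimal assignment: row0→col1 (cost 11), row1→col0 (cost 2), row2→col2 (cost 17)
total = 11 + 2 + 17 = 30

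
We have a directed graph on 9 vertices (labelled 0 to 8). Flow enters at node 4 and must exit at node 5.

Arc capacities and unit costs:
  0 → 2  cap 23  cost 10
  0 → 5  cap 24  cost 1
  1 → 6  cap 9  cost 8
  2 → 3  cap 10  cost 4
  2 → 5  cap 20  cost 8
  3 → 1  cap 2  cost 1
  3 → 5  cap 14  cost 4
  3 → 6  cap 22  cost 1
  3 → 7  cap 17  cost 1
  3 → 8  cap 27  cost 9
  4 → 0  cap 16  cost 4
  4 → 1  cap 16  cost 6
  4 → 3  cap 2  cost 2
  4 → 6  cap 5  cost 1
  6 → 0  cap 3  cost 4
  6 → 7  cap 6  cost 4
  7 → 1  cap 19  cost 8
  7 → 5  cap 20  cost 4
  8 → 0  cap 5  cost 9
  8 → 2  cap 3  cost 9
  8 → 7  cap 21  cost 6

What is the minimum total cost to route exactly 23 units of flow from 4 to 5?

shortest-cost path #1: 4→0→5 push 16 @ unit cost 5 (adds 80)
shortest-cost path #2: 4→6→0→5 push 3 @ unit cost 6 (adds 18)
shortest-cost path #3: 4→3→5 push 2 @ unit cost 6 (adds 12)
shortest-cost path #4: 4→6→7→5 push 2 @ unit cost 9 (adds 18)
total cost = 128

Minimum cost for 23 units: 128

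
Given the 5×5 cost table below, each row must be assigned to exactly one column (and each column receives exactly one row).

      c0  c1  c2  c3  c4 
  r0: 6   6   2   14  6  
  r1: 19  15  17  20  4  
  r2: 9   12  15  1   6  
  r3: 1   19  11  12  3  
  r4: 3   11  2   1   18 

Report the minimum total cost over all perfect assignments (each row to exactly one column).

Minimum assignment cost: 14

optimal assignment: row0→col1 (cost 6), row1→col4 (cost 4), row2→col3 (cost 1), row3→col0 (cost 1), row4→col2 (cost 2)
total = 6 + 4 + 1 + 1 + 2 = 14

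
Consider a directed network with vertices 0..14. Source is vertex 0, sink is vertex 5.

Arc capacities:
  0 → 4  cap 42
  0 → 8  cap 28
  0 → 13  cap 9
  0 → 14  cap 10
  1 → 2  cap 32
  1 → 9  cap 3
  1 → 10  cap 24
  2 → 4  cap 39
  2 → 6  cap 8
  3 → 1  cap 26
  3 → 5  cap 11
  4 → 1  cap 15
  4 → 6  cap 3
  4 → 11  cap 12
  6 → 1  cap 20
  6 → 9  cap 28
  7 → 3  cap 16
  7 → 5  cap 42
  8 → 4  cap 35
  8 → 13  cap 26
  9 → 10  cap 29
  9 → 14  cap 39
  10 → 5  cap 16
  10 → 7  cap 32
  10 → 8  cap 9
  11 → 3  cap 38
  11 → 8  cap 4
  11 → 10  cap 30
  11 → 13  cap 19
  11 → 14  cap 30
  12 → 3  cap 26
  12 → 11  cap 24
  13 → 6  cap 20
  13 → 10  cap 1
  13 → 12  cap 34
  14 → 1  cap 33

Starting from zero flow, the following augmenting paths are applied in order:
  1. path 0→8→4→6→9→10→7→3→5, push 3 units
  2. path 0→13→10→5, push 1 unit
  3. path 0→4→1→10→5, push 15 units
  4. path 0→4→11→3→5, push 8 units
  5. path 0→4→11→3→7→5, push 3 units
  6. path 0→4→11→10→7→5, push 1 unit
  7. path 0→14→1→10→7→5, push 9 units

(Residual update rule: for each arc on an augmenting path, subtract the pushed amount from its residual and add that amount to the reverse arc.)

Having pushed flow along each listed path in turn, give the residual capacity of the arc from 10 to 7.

Residual capacity of (10,7): 19

after path 1 (0→8→4→6→9→10→7→3→5, push 3): res(10,7)=29
after path 2 (0→13→10→5, push 1): res(10,7)=29
after path 3 (0→4→1→10→5, push 15): res(10,7)=29
after path 4 (0→4→11→3→5, push 8): res(10,7)=29
after path 5 (0→4→11→3→7→5, push 3): res(10,7)=29
after path 6 (0→4→11→10→7→5, push 1): res(10,7)=28
after path 7 (0→14→1→10→7→5, push 9): res(10,7)=19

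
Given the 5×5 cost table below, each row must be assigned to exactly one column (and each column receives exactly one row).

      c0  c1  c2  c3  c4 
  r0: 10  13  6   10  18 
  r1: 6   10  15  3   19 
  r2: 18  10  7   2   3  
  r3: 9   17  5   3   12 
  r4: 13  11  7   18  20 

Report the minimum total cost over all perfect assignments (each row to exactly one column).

optimal assignment: row0→col2 (cost 6), row1→col0 (cost 6), row2→col4 (cost 3), row3→col3 (cost 3), row4→col1 (cost 11)
total = 6 + 6 + 3 + 3 + 11 = 29

Minimum assignment cost: 29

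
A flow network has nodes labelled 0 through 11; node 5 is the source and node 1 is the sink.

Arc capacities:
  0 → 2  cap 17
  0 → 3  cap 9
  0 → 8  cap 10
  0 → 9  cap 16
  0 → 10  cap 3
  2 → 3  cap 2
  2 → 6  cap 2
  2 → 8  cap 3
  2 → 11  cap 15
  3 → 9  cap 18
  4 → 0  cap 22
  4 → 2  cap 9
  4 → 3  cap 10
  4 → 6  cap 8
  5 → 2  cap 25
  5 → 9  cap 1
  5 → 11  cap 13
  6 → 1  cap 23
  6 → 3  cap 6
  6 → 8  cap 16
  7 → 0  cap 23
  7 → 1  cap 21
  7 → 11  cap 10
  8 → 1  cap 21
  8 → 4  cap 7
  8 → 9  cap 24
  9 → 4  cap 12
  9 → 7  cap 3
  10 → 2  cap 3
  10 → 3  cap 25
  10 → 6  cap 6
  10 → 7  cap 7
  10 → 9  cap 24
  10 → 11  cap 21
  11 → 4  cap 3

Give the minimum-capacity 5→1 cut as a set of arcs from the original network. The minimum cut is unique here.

augment #1: 5→2→6→1 push 2
augment #2: 5→2→8→1 push 3
augment #3: 5→9→7→1 push 1
augment #4: 5→11→4→6→1 push 3
augment #5: 5→2→3→9→7→1 push 2
max flow = 11; residual-reachable set from 5 gives S-side
cut edges (S→T): {(2,3), (2,6), (2,8), (5,9), (11,4)} total cap 11

Min-cut arcs: {(2,3), (2,6), (2,8), (5,9), (11,4)} (total capacity 11)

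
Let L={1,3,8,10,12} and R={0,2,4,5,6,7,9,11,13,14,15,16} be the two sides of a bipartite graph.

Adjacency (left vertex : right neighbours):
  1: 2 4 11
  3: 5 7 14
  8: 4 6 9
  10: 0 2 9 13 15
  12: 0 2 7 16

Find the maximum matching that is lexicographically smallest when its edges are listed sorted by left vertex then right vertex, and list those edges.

|M| = 5 (so the lex-smallest maximum matching has 5 edges)
process left vertices in ascending order; for each, take the smallest-labelled available neighbour that still permits 5 edges overall, or leave it unmatched if none does
lex-smallest matching: {1-2, 3-5, 8-4, 10-0, 12-7}

Lex-smallest maximum matching: {(1,2), (3,5), (8,4), (10,0), (12,7)}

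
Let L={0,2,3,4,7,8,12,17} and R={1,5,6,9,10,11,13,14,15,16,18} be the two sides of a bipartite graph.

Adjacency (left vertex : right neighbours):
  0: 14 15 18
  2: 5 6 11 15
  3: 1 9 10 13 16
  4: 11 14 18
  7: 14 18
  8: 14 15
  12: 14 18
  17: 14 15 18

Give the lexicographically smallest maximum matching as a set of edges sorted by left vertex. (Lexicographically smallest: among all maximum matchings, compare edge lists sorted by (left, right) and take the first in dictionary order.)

|M| = 6 (so the lex-smallest maximum matching has 6 edges)
process left vertices in ascending order; for each, take the smallest-labelled available neighbour that still permits 6 edges overall, or leave it unmatched if none does
lex-smallest matching: {0-14, 2-5, 3-1, 4-11, 7-18, 8-15}

Lex-smallest maximum matching: {(0,14), (2,5), (3,1), (4,11), (7,18), (8,15)}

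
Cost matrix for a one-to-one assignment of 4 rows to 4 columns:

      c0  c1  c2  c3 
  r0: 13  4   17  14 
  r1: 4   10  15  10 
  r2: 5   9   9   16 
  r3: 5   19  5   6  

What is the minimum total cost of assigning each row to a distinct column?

Minimum assignment cost: 23

optimal assignment: row0→col1 (cost 4), row1→col0 (cost 4), row2→col2 (cost 9), row3→col3 (cost 6)
total = 4 + 4 + 9 + 6 = 23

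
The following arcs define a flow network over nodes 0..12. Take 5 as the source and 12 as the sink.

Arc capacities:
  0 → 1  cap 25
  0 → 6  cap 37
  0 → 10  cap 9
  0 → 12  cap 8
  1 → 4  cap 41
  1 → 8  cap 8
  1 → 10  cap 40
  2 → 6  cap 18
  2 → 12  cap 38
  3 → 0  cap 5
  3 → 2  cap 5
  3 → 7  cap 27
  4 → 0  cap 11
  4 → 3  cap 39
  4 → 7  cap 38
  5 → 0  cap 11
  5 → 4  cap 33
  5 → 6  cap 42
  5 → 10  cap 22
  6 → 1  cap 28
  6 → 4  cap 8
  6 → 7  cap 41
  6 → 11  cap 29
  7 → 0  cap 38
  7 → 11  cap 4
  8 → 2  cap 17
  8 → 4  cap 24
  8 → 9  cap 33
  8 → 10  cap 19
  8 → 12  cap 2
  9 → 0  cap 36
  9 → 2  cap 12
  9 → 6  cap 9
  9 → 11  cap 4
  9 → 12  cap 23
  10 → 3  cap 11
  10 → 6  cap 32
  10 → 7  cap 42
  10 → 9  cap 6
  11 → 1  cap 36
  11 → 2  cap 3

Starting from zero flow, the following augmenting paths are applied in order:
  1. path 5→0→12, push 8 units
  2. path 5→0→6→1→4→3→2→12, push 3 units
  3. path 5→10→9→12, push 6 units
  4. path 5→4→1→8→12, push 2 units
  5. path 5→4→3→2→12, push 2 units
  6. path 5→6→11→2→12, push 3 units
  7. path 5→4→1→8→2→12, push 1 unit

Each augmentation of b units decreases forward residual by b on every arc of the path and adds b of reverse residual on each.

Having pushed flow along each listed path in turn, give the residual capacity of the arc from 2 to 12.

Residual capacity of (2,12): 29

after path 1 (5→0→12, push 8): res(2,12)=38
after path 2 (5→0→6→1→4→3→2→12, push 3): res(2,12)=35
after path 3 (5→10→9→12, push 6): res(2,12)=35
after path 4 (5→4→1→8→12, push 2): res(2,12)=35
after path 5 (5→4→3→2→12, push 2): res(2,12)=33
after path 6 (5→6→11→2→12, push 3): res(2,12)=30
after path 7 (5→4→1→8→2→12, push 1): res(2,12)=29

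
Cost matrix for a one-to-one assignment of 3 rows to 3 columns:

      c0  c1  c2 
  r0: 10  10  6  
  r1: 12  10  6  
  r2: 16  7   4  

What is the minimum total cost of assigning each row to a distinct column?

Minimum assignment cost: 23

optimal assignment: row0→col0 (cost 10), row1→col2 (cost 6), row2→col1 (cost 7)
total = 10 + 6 + 7 = 23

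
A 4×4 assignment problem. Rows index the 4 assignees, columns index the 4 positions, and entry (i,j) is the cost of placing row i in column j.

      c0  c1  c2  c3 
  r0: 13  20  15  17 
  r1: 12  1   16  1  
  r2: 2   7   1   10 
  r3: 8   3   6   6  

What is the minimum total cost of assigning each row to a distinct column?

Minimum assignment cost: 18

optimal assignment: row0→col0 (cost 13), row1→col3 (cost 1), row2→col2 (cost 1), row3→col1 (cost 3)
total = 13 + 1 + 1 + 3 = 18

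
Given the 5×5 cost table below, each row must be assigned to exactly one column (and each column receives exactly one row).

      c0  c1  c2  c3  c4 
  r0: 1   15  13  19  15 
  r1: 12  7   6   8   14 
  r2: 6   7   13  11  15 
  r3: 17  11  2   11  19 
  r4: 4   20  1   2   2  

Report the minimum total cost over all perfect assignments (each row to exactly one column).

optimal assignment: row0→col0 (cost 1), row1→col3 (cost 8), row2→col1 (cost 7), row3→col2 (cost 2), row4→col4 (cost 2)
total = 1 + 8 + 7 + 2 + 2 = 20

Minimum assignment cost: 20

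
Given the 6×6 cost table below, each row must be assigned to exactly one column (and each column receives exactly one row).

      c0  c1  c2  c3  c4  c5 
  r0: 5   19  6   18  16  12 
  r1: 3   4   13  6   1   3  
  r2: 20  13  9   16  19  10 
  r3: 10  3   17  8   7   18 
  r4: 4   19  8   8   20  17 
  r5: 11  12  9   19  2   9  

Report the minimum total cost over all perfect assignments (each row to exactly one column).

optimal assignment: row0→col0 (cost 5), row1→col5 (cost 3), row2→col2 (cost 9), row3→col1 (cost 3), row4→col3 (cost 8), row5→col4 (cost 2)
total = 5 + 3 + 9 + 3 + 8 + 2 = 30

Minimum assignment cost: 30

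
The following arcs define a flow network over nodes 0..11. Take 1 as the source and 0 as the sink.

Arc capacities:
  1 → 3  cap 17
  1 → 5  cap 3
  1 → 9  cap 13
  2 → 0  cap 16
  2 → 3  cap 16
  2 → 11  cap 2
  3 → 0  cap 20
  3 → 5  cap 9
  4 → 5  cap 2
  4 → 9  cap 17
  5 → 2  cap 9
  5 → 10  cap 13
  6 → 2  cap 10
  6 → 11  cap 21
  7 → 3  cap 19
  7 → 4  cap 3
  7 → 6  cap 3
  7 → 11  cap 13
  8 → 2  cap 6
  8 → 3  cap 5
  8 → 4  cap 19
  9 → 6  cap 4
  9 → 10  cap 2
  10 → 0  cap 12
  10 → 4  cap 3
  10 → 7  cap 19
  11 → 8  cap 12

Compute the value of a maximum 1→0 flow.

augment #1: 1→3→0 bottleneck 17, total now 17
augment #2: 1→5→2→0 bottleneck 3, total now 20
augment #3: 1→9→10→0 bottleneck 2, total now 22
augment #4: 1→9→6→2→0 bottleneck 4, total now 26

Maximum flow value: 26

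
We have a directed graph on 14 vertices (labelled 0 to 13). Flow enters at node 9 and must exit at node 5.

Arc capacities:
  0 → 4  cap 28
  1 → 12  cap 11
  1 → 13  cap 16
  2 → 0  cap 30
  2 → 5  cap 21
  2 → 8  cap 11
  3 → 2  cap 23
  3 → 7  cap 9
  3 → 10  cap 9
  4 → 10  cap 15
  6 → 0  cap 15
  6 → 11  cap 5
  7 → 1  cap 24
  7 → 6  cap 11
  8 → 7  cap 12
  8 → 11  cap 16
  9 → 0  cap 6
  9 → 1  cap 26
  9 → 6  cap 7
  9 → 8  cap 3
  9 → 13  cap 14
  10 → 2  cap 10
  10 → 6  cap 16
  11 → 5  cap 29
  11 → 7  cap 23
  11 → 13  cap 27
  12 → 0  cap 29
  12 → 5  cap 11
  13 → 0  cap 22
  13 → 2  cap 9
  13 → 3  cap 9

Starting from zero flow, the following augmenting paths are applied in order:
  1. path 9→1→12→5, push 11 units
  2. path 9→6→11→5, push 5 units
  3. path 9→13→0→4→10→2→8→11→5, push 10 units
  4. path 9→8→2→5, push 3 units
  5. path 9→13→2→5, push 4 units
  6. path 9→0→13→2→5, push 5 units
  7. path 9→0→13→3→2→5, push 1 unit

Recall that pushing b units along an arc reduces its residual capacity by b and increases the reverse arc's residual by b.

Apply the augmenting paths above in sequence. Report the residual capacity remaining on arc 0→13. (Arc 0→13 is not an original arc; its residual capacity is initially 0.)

Residual capacity of (0,13): 4

after path 1 (9→1→12→5, push 11): res(0,13)=0
after path 2 (9→6→11→5, push 5): res(0,13)=0
after path 3 (9→13→0→4→10→2→8→11→5, push 10): res(0,13)=10
after path 4 (9→8→2→5, push 3): res(0,13)=10
after path 5 (9→13→2→5, push 4): res(0,13)=10
after path 6 (9→0→13→2→5, push 5): res(0,13)=5
after path 7 (9→0→13→3→2→5, push 1): res(0,13)=4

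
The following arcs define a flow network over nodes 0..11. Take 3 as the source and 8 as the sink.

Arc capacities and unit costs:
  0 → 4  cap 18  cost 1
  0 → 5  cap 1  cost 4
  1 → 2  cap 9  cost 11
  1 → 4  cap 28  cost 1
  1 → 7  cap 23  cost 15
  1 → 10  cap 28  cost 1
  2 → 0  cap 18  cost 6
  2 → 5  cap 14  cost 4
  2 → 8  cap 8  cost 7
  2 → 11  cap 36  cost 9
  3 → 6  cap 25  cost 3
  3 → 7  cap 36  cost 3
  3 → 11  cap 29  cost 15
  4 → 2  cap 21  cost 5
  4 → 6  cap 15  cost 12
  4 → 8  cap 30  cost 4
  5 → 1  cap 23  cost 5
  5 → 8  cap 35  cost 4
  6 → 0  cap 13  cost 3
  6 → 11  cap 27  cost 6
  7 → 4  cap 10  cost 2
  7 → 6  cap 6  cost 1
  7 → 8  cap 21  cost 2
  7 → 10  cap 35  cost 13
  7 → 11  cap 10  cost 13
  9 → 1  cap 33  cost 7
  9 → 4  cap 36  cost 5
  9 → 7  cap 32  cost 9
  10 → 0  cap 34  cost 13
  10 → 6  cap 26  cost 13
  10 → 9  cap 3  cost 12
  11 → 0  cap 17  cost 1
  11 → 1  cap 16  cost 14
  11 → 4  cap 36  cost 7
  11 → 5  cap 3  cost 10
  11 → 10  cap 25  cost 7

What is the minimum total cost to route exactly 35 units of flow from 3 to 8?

shortest-cost path #1: 3→7→8 push 21 @ unit cost 5 (adds 105)
shortest-cost path #2: 3→7→4→8 push 10 @ unit cost 9 (adds 90)
shortest-cost path #3: 3→6→0→4→8 push 4 @ unit cost 11 (adds 44)
total cost = 239

Minimum cost for 35 units: 239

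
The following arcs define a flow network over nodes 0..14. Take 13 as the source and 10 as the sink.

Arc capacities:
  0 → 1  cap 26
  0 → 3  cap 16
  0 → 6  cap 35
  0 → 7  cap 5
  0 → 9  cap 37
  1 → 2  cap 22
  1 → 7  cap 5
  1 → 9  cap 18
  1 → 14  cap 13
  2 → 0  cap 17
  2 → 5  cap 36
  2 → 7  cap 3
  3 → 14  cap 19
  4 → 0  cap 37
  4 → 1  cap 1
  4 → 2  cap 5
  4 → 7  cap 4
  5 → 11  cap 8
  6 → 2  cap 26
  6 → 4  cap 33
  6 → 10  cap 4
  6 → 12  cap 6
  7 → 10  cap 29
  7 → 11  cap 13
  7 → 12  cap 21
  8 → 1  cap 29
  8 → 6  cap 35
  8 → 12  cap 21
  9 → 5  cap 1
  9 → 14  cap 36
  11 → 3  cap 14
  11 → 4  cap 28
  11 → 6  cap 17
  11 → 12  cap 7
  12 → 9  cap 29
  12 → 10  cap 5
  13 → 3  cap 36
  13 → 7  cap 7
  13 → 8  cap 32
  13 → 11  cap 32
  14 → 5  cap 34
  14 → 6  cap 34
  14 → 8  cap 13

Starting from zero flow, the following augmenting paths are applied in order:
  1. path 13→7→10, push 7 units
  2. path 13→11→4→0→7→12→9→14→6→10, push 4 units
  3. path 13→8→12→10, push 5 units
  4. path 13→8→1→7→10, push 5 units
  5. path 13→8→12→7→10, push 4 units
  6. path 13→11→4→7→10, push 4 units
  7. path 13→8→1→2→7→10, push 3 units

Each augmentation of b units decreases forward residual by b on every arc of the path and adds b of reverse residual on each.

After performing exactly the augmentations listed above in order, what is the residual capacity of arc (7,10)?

after path 1 (13→7→10, push 7): res(7,10)=22
after path 2 (13→11→4→0→7→12→9→14→6→10, push 4): res(7,10)=22
after path 3 (13→8→12→10, push 5): res(7,10)=22
after path 4 (13→8→1→7→10, push 5): res(7,10)=17
after path 5 (13→8→12→7→10, push 4): res(7,10)=13
after path 6 (13→11→4→7→10, push 4): res(7,10)=9
after path 7 (13→8→1→2→7→10, push 3): res(7,10)=6

Residual capacity of (7,10): 6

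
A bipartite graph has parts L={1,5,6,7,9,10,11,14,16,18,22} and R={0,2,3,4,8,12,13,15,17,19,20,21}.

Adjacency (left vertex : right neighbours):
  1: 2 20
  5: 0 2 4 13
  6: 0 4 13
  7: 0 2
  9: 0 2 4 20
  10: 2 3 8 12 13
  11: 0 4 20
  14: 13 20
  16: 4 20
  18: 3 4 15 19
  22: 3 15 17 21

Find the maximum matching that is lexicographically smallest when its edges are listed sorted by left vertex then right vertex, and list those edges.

|M| = 8 (so the lex-smallest maximum matching has 8 edges)
process left vertices in ascending order; for each, take the smallest-labelled available neighbour that still permits 8 edges overall, or leave it unmatched if none does
lex-smallest matching: {1-2, 5-0, 6-4, 9-20, 10-3, 14-13, 18-15, 22-17}

Lex-smallest maximum matching: {(1,2), (5,0), (6,4), (9,20), (10,3), (14,13), (18,15), (22,17)}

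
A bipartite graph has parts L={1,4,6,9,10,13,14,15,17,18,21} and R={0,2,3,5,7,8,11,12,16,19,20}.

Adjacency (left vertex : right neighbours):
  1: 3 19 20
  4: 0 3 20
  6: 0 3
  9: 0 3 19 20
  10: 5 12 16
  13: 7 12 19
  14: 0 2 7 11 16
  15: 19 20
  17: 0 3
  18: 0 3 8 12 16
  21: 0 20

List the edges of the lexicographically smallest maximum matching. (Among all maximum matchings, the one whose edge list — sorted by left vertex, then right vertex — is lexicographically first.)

Lex-smallest maximum matching: {(1,3), (4,0), (9,19), (10,5), (13,7), (14,2), (15,20), (18,8)}

|M| = 8 (so the lex-smallest maximum matching has 8 edges)
process left vertices in ascending order; for each, take the smallest-labelled available neighbour that still permits 8 edges overall, or leave it unmatched if none does
lex-smallest matching: {1-3, 4-0, 9-19, 10-5, 13-7, 14-2, 15-20, 18-8}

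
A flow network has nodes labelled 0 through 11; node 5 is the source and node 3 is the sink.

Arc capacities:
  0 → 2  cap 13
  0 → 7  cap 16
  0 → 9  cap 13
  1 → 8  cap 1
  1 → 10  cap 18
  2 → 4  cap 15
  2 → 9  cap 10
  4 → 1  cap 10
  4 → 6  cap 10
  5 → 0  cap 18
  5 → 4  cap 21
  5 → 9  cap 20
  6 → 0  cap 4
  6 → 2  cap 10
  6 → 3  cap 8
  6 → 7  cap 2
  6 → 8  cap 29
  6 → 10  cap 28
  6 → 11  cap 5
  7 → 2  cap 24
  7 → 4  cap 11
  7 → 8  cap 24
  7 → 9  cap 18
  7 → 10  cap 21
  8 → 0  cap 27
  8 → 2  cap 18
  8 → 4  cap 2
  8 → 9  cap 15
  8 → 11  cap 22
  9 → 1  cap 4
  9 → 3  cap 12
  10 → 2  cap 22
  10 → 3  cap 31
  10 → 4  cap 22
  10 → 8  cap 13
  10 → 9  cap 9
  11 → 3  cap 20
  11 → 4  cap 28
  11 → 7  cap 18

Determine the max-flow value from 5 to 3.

augment #1: 5→9→3 bottleneck 12, total now 12
augment #2: 5→4→6→3 bottleneck 8, total now 20
augment #3: 5→0→7→10→3 bottleneck 16, total now 36
augment #4: 5→4→1→10→3 bottleneck 10, total now 46
augment #5: 5→4→6→10→3 bottleneck 2, total now 48
augment #6: 5→9→1→10→3 bottleneck 3, total now 51
augment #7: 5→9→1→8→11→3 bottleneck 1, total now 52

Maximum flow value: 52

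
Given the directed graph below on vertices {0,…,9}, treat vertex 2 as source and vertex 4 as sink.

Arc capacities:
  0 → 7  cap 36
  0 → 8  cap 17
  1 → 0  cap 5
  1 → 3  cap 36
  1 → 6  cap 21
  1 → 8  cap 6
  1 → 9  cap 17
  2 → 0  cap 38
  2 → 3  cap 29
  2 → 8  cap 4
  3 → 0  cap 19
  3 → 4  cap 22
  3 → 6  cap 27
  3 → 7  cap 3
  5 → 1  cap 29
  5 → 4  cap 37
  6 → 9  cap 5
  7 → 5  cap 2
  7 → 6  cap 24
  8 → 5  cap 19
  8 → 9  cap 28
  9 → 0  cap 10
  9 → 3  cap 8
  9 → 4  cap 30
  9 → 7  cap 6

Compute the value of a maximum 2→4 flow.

augment #1: 2→3→4 bottleneck 22, total now 22
augment #2: 2→8→5→4 bottleneck 4, total now 26
augment #3: 2→0→7→5→4 bottleneck 2, total now 28
augment #4: 2→0→8→5→4 bottleneck 15, total now 43
augment #5: 2→0→8→9→4 bottleneck 2, total now 45
augment #6: 2→3→6→9→4 bottleneck 5, total now 50

Maximum flow value: 50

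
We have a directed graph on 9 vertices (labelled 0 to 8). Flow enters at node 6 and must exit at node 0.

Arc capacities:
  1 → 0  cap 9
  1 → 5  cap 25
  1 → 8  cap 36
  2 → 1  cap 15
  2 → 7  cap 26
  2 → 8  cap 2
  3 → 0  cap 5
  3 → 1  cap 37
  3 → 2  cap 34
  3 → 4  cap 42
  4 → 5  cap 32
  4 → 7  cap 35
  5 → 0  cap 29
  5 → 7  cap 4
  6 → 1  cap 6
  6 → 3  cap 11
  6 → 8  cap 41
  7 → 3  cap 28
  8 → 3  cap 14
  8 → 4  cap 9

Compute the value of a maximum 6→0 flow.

augment #1: 6→1→0 bottleneck 6, total now 6
augment #2: 6→3→0 bottleneck 5, total now 11
augment #3: 6→3→1→0 bottleneck 3, total now 14
augment #4: 6→3→1→5→0 bottleneck 3, total now 17
augment #5: 6→8→4→5→0 bottleneck 9, total now 26
augment #6: 6→8→3→1→5→0 bottleneck 14, total now 40

Maximum flow value: 40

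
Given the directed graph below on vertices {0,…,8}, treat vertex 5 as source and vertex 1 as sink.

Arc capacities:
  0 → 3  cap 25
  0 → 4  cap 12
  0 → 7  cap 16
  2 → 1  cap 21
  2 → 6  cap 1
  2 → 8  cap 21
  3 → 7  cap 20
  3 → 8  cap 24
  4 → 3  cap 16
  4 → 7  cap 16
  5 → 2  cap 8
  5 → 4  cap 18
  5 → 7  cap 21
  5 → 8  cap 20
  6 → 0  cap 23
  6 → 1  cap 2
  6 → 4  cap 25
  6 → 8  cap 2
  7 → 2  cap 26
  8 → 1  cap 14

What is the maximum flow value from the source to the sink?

Maximum flow value: 36

augment #1: 5→2→1 bottleneck 8, total now 8
augment #2: 5→8→1 bottleneck 14, total now 22
augment #3: 5→7→2→1 bottleneck 13, total now 35
augment #4: 5→7→2→6→1 bottleneck 1, total now 36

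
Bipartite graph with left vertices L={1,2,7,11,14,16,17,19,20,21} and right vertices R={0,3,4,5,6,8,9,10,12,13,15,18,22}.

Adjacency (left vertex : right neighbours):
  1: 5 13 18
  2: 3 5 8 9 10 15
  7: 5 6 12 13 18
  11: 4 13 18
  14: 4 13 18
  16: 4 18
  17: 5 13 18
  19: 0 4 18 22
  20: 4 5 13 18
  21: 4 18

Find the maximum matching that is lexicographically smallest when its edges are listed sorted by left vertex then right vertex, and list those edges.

|M| = 7 (so the lex-smallest maximum matching has 7 edges)
process left vertices in ascending order; for each, take the smallest-labelled available neighbour that still permits 7 edges overall, or leave it unmatched if none does
lex-smallest matching: {1-5, 2-3, 7-6, 11-4, 14-13, 16-18, 19-0}

Lex-smallest maximum matching: {(1,5), (2,3), (7,6), (11,4), (14,13), (16,18), (19,0)}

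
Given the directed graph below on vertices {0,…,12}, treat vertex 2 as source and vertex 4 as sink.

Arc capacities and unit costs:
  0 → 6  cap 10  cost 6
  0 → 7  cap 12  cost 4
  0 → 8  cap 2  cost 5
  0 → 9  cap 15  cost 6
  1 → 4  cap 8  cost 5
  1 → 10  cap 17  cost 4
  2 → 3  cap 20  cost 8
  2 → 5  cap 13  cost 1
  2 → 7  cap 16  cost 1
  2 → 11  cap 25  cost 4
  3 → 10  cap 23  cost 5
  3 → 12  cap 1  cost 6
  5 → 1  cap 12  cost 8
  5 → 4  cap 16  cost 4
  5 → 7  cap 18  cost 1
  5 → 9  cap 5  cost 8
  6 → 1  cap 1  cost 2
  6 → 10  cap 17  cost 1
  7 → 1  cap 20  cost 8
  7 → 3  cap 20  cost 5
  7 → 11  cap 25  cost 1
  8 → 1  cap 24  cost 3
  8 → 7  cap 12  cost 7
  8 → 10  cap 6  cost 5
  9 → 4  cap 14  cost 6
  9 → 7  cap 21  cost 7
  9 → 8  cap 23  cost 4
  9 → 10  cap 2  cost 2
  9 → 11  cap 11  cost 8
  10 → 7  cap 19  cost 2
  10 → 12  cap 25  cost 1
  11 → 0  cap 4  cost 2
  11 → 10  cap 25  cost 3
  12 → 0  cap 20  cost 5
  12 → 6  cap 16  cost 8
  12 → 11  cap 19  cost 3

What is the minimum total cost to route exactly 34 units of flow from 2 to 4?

Minimum cost for 34 units: 458

shortest-cost path #1: 2→5→4 push 13 @ unit cost 5 (adds 65)
shortest-cost path #2: 2→7→1→4 push 8 @ unit cost 14 (adds 112)
shortest-cost path #3: 2→7→11→0→9→4 push 4 @ unit cost 16 (adds 64)
shortest-cost path #4: 2→7→11→10→12→0→9→4 push 4 @ unit cost 23 (adds 92)
shortest-cost path #5: 2→11→10→12→0→9→4 push 5 @ unit cost 25 (adds 125)
total cost = 458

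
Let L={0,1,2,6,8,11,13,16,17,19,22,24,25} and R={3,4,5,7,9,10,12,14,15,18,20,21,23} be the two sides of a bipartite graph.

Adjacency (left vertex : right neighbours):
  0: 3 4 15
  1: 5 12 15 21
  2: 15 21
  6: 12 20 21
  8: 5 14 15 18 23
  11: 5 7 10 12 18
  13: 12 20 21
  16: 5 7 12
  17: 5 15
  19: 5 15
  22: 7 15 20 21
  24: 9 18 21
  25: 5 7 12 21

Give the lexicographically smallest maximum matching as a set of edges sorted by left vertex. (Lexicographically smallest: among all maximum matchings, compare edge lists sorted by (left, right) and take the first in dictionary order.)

|M| = 10 (so the lex-smallest maximum matching has 10 edges)
process left vertices in ascending order; for each, take the smallest-labelled available neighbour that still permits 10 edges overall, or leave it unmatched if none does
lex-smallest matching: {0-3, 1-5, 2-15, 6-12, 8-14, 11-10, 13-20, 16-7, 22-21, 24-9}

Lex-smallest maximum matching: {(0,3), (1,5), (2,15), (6,12), (8,14), (11,10), (13,20), (16,7), (22,21), (24,9)}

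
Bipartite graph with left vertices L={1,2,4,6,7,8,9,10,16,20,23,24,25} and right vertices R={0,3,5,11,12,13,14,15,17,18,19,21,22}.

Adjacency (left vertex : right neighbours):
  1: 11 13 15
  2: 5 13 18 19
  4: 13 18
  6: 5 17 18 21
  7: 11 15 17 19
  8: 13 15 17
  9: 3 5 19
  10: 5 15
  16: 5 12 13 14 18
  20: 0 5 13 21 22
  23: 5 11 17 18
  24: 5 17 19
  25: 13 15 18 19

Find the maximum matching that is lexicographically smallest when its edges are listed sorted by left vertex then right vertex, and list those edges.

|M| = 11 (so the lex-smallest maximum matching has 11 edges)
process left vertices in ascending order; for each, take the smallest-labelled available neighbour that still permits 11 edges overall, or leave it unmatched if none does
lex-smallest matching: {1-11, 2-5, 4-13, 6-21, 7-15, 8-17, 9-3, 16-12, 20-0, 23-18, 24-19}

Lex-smallest maximum matching: {(1,11), (2,5), (4,13), (6,21), (7,15), (8,17), (9,3), (16,12), (20,0), (23,18), (24,19)}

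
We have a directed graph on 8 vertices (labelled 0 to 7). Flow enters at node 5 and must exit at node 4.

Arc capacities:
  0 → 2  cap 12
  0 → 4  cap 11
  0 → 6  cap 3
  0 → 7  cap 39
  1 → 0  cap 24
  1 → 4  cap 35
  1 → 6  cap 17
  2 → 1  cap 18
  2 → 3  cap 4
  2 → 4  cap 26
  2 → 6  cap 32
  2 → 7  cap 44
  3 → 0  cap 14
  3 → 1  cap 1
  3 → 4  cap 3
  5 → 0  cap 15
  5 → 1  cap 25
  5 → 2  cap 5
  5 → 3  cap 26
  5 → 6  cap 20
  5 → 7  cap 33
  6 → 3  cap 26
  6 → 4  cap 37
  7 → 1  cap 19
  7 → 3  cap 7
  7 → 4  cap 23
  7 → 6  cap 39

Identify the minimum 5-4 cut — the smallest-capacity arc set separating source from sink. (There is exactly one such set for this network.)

Min-cut arcs: {(3,0), (3,1), (3,4), (5,0), (5,1), (5,2), (5,6), (5,7)} (total capacity 116)

augment #1: 5→0→4 push 11
augment #2: 5→1→4 push 25
augment #3: 5→2→4 push 5
augment #4: 5→3→4 push 3
augment #5: 5→6→4 push 20
augment #6: 5→7→4 push 23
augment #7: 5→0→2→4 push 4
augment #8: 5→3→1→4 push 1
augment #9: 5→7→1→4 push 9
augment #10: 5→7→6→4 push 1
augment #11: 5→3→0→2→4 push 8
augment #12: 5→3→0→6→4 push 3
augment #13: 5→3→0→7→6→4 push 3
max flow = 116; residual-reachable set from 5 gives S-side
cut edges (S→T): {(3,0), (3,1), (3,4), (5,0), (5,1), (5,2), (5,6), (5,7)} total cap 116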